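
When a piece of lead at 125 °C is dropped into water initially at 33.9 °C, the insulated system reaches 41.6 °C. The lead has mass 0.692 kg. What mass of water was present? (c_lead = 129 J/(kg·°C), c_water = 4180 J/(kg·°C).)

m ≈ 0.231 kg

Heat lost by the lead = heat gained by the water:
0.692×129×(125 − 41.6) = m×4180×(41.6 − 33.9)
32186 m = 7445  ⇒  m ≈ 0.2313 kg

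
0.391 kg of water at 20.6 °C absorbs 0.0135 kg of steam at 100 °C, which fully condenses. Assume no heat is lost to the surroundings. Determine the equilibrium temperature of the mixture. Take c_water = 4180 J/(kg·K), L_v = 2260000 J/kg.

T_f ≈ 41.3 °C

Let T be the final temperature. ΣQ_i = 0:
latent heat released on condensation: 0.0135·2260000 = 30510
  condensed water 100 °C→T: 56.43(T − 100)
  original water: 1634.4(T − 20.6)
1690.8 T = 30510 + 5643 + 33668 = 69821
T ≈ 41.29 °C (< 100 °C, so full condensation is consistent).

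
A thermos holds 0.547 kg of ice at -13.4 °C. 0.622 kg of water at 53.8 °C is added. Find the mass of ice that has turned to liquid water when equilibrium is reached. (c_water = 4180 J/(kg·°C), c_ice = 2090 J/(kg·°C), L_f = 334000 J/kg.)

m_melted ≈ 0.373 kg

Heat available from the water dropping to 0 °C: 0.622·4180·53.8 = 139878 J.
Of that, 0.547·2090·13.4 = 15319 J goes to bring the ice to 0 °C, leaving 124559 J.
Fully melting the ice requires m_ice L_f = 0.547·334000 = 182698 J.
124559 J < 182698 J, so only part of the ice melts and the system sits at 0 °C.
Mass melted = 124559/334000 ≈ 0.3729 kg.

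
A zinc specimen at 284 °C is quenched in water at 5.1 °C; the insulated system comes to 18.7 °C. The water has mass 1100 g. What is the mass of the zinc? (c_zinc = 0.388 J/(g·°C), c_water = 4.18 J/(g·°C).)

Net heat exchanged in the isolated system is zero:
m×0.388×(18.7 − 284) + 1100×4.18×(18.7 − 5.1) = 0
-102.94 m = -62533
m = -62533/-102.94 ≈ 607.5 g

m ≈ 607 g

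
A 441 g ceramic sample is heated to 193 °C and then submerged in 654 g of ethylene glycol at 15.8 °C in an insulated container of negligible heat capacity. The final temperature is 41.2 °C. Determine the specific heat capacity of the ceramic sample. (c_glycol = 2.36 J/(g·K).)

Conservation of energy gives ΣQ = 0:
441×c×(41.2 − 193) + 654×2.36×(41.2 − 15.8) = 0
-66944 c = -39203
c = -39203/-66944 ≈ 0.5856 J/(g·K)

c ≈ 0.586 J/(g·K)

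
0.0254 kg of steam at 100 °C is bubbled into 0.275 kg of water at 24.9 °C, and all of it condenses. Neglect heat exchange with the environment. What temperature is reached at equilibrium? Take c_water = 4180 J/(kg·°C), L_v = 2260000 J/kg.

Sum of m c ΔT and latent-heat terms is zero:
steam→water at 100 °C releases m L_v = 0.0254·2260000 = 57404; condensate cools 100→T: 0.0254·4180·(T − 100) = 106.17(T − 100); original water: 1149.5(T − 24.9)
1255.7 T = 57404 + 10617 + 28623 = 96644
T ≈ 76.97 °C, under the boiling point, so the assumption holds.

T_f ≈ 77.0 °C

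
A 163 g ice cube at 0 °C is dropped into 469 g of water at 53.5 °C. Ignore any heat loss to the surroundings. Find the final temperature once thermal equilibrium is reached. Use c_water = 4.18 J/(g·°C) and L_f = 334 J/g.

T_f ≈ 19.1 °C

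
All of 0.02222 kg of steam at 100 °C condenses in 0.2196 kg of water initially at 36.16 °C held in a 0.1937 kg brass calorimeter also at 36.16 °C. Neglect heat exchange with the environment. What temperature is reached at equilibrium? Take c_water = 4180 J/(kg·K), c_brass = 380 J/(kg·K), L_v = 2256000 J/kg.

T_f ≈ 87.9 °C

Taking heat into each body as positive, Σ m c ΔT = 0:
steam→water at 100 °C releases m L_v = 0.02222×2256000 = 50128; condensed water 100 °C→T: 92.88(T − 100); water warms: 0.2196×4180×(T − 36.16) = 917.93(T − 36.16); brass cup: 0.1937×380×(T − 36.16) = 73.61(T − 36.16)
1084.4 T = 50128 + 9288 + 35854 = 95270
T ≈ 87.85 °C (< 100 °C, so full condensation is consistent).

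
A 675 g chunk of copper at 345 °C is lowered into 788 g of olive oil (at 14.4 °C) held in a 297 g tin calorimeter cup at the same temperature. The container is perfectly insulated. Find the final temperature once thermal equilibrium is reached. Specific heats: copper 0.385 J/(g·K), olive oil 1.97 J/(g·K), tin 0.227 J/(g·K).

T_f ≈ 60.1 °C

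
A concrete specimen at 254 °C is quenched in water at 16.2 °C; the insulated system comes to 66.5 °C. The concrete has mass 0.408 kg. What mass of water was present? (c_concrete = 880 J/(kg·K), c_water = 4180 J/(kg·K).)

Heat lost by the concrete = heat gained by the water:
0.408×880×(254 − 66.5) = m×4180×(66.5 − 16.2)
210254 m = 67320  ⇒  m ≈ 0.3202 kg

m ≈ 0.32 kg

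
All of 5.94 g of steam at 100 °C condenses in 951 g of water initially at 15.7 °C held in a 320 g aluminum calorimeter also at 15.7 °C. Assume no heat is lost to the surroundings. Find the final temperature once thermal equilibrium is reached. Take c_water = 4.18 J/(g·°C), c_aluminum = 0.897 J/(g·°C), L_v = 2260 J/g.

T_f ≈ 19.3 °C

Conservation of energy gives ΣQ = 0:
latent heat released on condensation: 5.94·2260 = 13424; condensed water 100 °C→T: 24.83(T − 100); original water: 3975.2(T − 15.7); cup: 287.04(T − 15.7)
4287 T = 13424 + 2482.9 + 66917 = 82824
T ≈ 19.32 °C, under the boiling point, so the assumption holds.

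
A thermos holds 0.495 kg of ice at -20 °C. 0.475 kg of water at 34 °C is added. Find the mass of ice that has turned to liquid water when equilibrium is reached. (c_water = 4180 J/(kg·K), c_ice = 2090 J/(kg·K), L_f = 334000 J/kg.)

m_melted ≈ 0.14 kg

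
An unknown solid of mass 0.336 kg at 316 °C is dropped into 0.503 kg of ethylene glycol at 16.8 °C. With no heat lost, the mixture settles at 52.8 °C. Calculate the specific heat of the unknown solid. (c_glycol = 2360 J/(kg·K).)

c ≈ 483 J/(kg·K)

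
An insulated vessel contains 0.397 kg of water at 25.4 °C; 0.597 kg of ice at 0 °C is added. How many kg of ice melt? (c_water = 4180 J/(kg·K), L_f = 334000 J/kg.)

m_melted ≈ 0.126 kg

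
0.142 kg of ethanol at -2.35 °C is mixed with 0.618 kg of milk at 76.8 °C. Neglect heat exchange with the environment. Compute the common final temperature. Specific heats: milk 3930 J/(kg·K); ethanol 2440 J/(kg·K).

T_f = Σ m_i c_i T_i / Σ m_i c_i:
T_f = (2428.7*76.8 + 346.48*(-2.35)) / (2428.7 + 346.48)
    = 185713 / 2775.2 ≈ 66.92 °C

T_f ≈ 66.9 °C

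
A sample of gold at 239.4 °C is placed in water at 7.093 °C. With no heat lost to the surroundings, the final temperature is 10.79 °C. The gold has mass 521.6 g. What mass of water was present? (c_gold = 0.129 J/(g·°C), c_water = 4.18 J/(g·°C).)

m ≈ 995 g

Heat lost by the gold = heat gained by the water:
521.6·0.129·(239.4 − 10.79) = m·4.18·(10.79 − 7.093)
15.45 m = 15382  ⇒  m ≈ 995.4 g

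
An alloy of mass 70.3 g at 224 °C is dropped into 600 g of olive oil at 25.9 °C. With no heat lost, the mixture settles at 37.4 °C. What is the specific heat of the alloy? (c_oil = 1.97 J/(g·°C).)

c ≈ 1.04 J/(g·°C)

Taking heat into each body as positive, Σ m c ΔT = 0:
70.3·c·(37.4 − 224) + 600·1.97·(37.4 − 25.9) = 0
-13118 c = -13593
c = -13593/-13118 ≈ 1.036 J/(g·°C)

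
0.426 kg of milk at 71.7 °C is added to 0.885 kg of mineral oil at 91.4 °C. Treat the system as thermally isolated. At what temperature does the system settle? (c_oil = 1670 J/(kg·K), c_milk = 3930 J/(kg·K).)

T_f ≈ 80.9 °C

Setting the total heat transfer to zero:
0.885×1670×(T − 91.4) + 0.426×3930×(T − 71.7) = 0
1478(T − 91.4) + 1674.2(T − 71.7) = 0
(1478 + 1674.2) T = 1478×91.4 + 1674.2×71.7
T = 255123 / 3152.1 = 80.9 °C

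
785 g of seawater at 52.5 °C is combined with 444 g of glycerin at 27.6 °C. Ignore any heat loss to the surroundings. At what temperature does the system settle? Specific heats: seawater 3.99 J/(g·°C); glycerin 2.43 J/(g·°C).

Heat lost by the seawater equals heat gained by the glycerin:
785×3.99×(52.5 − T) = 444×2.43×(T − 27.6)
3132.2(52.5 − T) = 1078.9(T − 27.6)
4211.1 T = 194216  ⇒  T ≈ 46.12 °C

T_f ≈ 46.1 °C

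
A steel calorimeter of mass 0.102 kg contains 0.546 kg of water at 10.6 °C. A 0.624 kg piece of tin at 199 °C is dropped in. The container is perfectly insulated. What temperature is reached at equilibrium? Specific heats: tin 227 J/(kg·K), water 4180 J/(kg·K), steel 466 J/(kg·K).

T_f ≈ 21.4 °C

With ΣQ=0 the equilibrium temperature is the m·c-weighted mean:
T_f = (141.65·199 + 2282.3·10.6 + 47.53·10.6) / (141.65 + 2282.3 + 47.53)
    = 52884 / 2471.5 ≈ 21.40 °C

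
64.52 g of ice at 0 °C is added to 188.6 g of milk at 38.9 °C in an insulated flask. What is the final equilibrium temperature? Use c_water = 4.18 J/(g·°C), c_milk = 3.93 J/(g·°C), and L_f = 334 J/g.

T_f ≈ 7.2 °C

Heat gained plus heat lost sum to zero:
latent heat to melt: 64.52×334 = 21550
  warm the meltwater: 269.69 T
  milk cools: 188.6×3.93×(T − 38.9) = 741.2(T − 38.9)
1010.9 T = 28833 − 21550 = 7282.9
T ≈ 7.20 °C — above 0 °C, consistent with complete melting.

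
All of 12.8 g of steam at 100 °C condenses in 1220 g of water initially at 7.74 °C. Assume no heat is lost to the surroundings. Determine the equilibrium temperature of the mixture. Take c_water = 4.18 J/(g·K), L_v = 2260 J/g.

T_f ≈ 14.3 °C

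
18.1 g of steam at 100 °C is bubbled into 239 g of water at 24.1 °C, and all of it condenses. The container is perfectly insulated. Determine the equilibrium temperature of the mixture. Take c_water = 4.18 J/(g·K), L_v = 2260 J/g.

T_f ≈ 67.5 °C

Setting the total heat transfer to zero:
latent heat released on condensation: 18.1·2260 = 40906
  condensate cools 100→T: 18.1·4.18·(T − 100) = 75.66(T − 100)
  original water: 999.02(T − 24.1)
1074.7 T = 40906 + 7565.8 + 24076 = 72548
T ≈ 67.51 °C — below 100 °C, confirming all the steam condensed.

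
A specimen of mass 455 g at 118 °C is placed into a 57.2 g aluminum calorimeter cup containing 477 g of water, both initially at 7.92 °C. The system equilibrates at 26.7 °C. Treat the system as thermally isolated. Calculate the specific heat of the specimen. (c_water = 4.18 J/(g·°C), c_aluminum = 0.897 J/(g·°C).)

c ≈ 0.925 J/(g·°C)

Taking heat into each body as positive, Σ m c ΔT = 0:
455·c·(26.7 − 118) + 477·4.18·(26.7 − 7.92) + 57.2·0.897·(26.7 − 7.92) = 0
-41542 c = -38408
c = -38408/-41542 ≈ 0.9246 J/(g·°C)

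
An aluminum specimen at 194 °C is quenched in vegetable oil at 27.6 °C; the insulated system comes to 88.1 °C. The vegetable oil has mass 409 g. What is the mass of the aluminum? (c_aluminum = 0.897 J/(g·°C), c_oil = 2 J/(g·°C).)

m ≈ 521 g

Energy conservation, ΣQ = 0:
m·0.897·(88.1 − 194) + 409·2·(88.1 − 27.6) = 0
-94.99 m = -49489
m = -49489/-94.99 ≈ 521 g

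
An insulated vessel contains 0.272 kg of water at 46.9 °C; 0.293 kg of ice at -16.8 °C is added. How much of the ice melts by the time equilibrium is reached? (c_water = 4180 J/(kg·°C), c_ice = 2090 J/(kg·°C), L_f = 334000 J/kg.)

m_melted ≈ 0.129 kg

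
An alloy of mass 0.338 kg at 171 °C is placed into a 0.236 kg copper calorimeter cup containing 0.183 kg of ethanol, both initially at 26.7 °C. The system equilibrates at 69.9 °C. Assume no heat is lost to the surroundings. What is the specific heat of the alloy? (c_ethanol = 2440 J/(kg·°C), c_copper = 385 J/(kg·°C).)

c ≈ 679 J/(kg·°C)

Net heat exchanged in the isolated system is zero:
0.338×c×(69.9 − 171) + 0.183×2440×(69.9 − 26.7) + 0.236×385×(69.9 − 26.7) = 0
-34.17 c = -23215
c = -23215/-34.17 ≈ 679.4 J/(kg·°C)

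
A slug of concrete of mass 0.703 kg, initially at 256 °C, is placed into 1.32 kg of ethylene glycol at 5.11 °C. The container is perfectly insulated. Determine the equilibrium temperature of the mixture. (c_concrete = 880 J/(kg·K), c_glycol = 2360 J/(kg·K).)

With ΣQ=0 the equilibrium temperature is the m·c-weighted mean:
T_f = (618.64×256 + 3115.2×5.11) / (618.64 + 3115.2)
    = 174291 / 3733.8 ≈ 46.68 °C

T_f ≈ 46.7 °C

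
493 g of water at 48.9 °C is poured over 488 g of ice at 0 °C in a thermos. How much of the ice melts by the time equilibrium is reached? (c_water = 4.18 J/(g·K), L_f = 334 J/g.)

m_melted ≈ 302 g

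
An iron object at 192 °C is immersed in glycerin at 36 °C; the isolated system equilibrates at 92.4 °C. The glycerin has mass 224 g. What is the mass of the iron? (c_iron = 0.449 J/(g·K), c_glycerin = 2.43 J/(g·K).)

m ≈ 686 g

Setting the total heat transfer to zero:
m×0.449×(92.4 − 192) + 224×2.43×(92.4 − 36) = 0
-44.72 m = -30700
m = -30700/-44.72 ≈ 686.5 g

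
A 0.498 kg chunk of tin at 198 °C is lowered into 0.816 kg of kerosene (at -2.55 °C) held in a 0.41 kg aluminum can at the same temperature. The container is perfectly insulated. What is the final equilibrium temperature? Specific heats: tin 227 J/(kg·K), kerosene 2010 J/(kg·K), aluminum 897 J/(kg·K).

T_f ≈ 8.1 °C

T_f = Σ m_i c_i T_i / Σ m_i c_i:
T_f = (113.05·198 + 1640.2·(-2.55) + 367.77·(-2.55)) / (113.05 + 1640.2 + 367.77)
    = 17263 / 2121 ≈ 8.14 °C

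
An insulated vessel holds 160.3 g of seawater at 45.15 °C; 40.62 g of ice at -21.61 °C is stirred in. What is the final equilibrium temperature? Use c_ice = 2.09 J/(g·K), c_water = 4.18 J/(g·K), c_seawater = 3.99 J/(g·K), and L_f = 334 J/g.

T_f ≈ 16.6 °C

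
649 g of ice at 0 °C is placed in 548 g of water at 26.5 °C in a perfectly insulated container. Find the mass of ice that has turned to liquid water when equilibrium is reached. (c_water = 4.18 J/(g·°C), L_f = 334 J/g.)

m_melted ≈ 182 g

Cooling the water to 0 °C releases 548×4.18×26.5 = 60702 J.
Melting all 649 g of ice would need 649×334 = 216766 J.
60702 J < 216766 J, so only part of the ice melts and the system sits at 0 °C.
m_melted×334 = 60702  ⇒  m_melted ≈ 181.7 g.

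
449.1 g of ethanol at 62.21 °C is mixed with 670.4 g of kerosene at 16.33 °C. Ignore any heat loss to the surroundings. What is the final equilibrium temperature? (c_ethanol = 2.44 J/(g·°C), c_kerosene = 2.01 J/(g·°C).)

T_f ≈ 36.9 °C

Set heat shed by the hot body equal to heat absorbed by the cold body:
449.1*2.44*(62.21 − T) = 670.4*2.01*(T − 16.33)
1095.8(62.21 − T) = 1347.5(T − 16.33)
2443.3 T = 90175  ⇒  T ≈ 36.91 °C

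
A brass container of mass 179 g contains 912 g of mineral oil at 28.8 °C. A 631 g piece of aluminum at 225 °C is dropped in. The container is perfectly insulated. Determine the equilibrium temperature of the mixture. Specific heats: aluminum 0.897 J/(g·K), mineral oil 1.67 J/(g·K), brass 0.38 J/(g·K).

Taking heat into each body as positive, Σ m c ΔT = 0:
631*0.897*(T − 225) + 912*1.67*(T − 28.8) + 179*0.38*(T − 28.8) = 0
566.01(T − 225) + 1523(T − 28.8) + 68.02(T − 28.8) = 0
(566.01 + 1523 + 68.02) T = 566.01*225 + 1523*28.8 + 68.02*28.8
T = 173174 / 2157.1 = 80.3 °C

T_f ≈ 80.3 °C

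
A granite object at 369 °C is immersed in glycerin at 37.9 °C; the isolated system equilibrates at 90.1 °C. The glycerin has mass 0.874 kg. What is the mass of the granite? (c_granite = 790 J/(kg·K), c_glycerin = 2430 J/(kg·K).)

Energy conservation, ΣQ = 0:
m·790·(90.1 − 369) + 0.874·2430·(90.1 − 37.9) = 0
-220331 m = -110863
m = -110863/-220331 ≈ 0.5032 kg

m ≈ 0.503 kg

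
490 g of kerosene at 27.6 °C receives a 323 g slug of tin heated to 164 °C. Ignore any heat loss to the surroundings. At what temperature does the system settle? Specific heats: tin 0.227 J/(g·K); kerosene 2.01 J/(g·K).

T_f is the heat-capacity-weighted average of the initial temperatures:
T_f = (73.32·164 + 984.9·27.6) / (73.32 + 984.9)
    = 39208 / 1058.2 ≈ 37.05 °C

T_f ≈ 37.1 °C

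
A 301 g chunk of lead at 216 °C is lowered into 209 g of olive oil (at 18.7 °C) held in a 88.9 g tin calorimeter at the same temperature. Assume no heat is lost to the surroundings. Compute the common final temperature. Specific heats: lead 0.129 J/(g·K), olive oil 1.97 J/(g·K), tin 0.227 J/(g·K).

Let T be the final temperature. ΣQ_i = 0:
301·0.129·(T − 216) + 209·1.97·(T − 18.7) + 88.9·0.227·(T − 18.7) = 0
470.74 T = 16464
T = 16464 / 470.74 = 35 °C

T_f ≈ 35.0 °C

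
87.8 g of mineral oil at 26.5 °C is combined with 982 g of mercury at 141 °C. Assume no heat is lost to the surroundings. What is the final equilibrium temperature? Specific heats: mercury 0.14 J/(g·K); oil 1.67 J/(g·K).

T_f ≈ 81.9 °C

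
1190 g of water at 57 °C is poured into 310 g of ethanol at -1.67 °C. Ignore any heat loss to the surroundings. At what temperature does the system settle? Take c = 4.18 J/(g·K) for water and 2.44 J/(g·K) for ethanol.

T_f ≈ 49.3 °C

Set heat shed by the hot body equal to heat absorbed by the cold body:
1190*4.18*(57 − T) = 310*2.44*(T − (-1.67))
4974.2(57 − T) = 756.4(T − (-1.67))
5730.6 T = 282266  ⇒  T ≈ 49.26 °C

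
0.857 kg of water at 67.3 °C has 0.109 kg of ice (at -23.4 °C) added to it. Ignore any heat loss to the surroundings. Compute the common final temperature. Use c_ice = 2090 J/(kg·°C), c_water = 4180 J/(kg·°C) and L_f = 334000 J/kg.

Heat gained plus heat lost sum to zero:
ice -23.4→0 °C: 0.109·2090·23.4 = 5330.8; latent heat to melt: 0.109·334000 = 36406; meltwater 0→T: 0.109·4180·T = 455.62 T; water cools: 0.857·4180·(T − 67.3) = 3582.3(T − 67.3)
4037.9 T = 241086 − 41737 = 199349
T ≈ 49.37 °C. Since T > 0 °C, the all-ice-melts assumption holds.

T_f ≈ 49.4 °C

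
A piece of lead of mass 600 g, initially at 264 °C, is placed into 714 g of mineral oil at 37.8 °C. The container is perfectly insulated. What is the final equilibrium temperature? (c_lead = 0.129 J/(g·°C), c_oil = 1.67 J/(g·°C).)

Heat lost by the lead equals heat gained by the oil:
600×0.129×(264 − T) = 714×1.67×(T − 37.8)
77.4(264 − T) = 1192.4(T − 37.8)
1269.8 T = 65506  ⇒  T ≈ 51.59 °C

T_f ≈ 51.6 °C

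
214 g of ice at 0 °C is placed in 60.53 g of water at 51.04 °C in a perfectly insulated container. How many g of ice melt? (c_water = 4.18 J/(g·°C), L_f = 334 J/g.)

m_melted ≈ 38.7 g

Cooling the water to 0 °C releases 60.53×4.18×51.04 = 12914 J.
To melt every bit of ice: 214×334 = 71476 J.
Since 12914 < 71476 J, not all the ice melts; equilibrium is at 0 °C.
m_melt = 12914 / L_f = 38.66 g.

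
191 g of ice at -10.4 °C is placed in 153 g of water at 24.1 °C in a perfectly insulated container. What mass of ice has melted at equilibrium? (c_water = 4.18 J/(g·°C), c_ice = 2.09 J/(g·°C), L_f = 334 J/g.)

m_melted ≈ 33.7 g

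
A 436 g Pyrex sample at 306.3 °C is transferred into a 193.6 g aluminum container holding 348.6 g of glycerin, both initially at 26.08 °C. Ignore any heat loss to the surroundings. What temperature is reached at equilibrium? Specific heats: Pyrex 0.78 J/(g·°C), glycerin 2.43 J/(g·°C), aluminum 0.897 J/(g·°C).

T_f is the heat-capacity-weighted average of the initial temperatures:
T_f = (340.08·306.3 + 847.1·26.08 + 173.66·26.08) / (340.08 + 847.1 + 173.66)
    = 130788 / 1360.8 ≈ 96.11 °C

T_f ≈ 96.1 °C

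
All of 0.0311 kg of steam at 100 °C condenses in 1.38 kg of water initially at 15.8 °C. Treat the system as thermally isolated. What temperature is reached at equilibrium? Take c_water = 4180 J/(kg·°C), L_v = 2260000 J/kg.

Conservation of energy gives ΣQ = 0:
condense steam: −0.0311×2260000 = −70286
  condensate cools 100→T: 0.0311×4180×(T − 100) = 130(T − 100)
  water warms: 1.38×4180×(T − 15.8) = 5768.4(T − 15.8)
5898.4 T = 70286 + 13000 + 91141 = 174427
T ≈ 29.57 °C (< 100 °C, so full condensation is consistent).

T_f ≈ 29.6 °C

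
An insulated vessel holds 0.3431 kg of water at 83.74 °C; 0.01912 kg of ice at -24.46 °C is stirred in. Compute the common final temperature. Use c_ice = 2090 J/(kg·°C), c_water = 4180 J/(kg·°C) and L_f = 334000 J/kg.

T_f ≈ 74.5 °C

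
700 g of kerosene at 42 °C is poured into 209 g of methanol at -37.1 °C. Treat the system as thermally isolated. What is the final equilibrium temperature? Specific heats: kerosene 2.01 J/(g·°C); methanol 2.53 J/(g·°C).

T_f ≈ 20.4 °C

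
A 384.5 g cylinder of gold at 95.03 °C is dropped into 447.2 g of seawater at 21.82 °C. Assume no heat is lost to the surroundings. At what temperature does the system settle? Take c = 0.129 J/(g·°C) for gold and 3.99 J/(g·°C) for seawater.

|Q_gold| = |Q_seawater|:
384.5*0.129*(95.03 − T) = 447.2*3.99*(T − 21.82)
49.6(95.03 − T) = 1784.3(T − 21.82)
1833.9 T = 43648  ⇒  T ≈ 23.80 °C

T_f ≈ 23.8 °C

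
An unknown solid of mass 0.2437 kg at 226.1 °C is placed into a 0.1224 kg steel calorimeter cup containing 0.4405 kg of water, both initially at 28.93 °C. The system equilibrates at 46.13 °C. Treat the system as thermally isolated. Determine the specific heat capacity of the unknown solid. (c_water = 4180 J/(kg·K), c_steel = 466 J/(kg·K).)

c ≈ 744 J/(kg·K)

Heat gained plus heat lost sum to zero:
0.2437×c×(46.13 − 226.1) + 0.4405×4180×(46.13 − 28.93) + 0.1224×466×(46.13 − 28.93) = 0
-43.86 c = -32651
c = -32651/-43.86 ≈ 744.5 J/(kg·K)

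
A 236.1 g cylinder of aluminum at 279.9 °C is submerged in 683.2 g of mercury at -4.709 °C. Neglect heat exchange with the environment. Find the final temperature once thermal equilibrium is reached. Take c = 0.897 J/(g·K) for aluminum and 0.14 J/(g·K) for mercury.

T_f ≈ 191.4 °C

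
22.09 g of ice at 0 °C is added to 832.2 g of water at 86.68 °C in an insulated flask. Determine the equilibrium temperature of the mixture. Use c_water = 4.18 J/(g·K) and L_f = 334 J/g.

Energy conservation, ΣQ = 0:
fusion: m_ice L_f = 22.09·334 = 7378.1; meltwater 0→T: 22.09·4.18·T = 92.34 T; water: 3478.6(T − 86.68)
3570.9 T = 301525 − 7378.1 = 294147
T ≈ 82.37 °C. Since T > 0 °C, the all-ice-melts assumption holds.

T_f ≈ 82.4 °C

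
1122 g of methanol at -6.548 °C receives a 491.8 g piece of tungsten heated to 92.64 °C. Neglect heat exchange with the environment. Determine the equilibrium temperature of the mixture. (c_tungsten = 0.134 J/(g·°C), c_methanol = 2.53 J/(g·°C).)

T_f ≈ -4.3 °C

With ΣQ=0 the equilibrium temperature is the m·c-weighted mean:
T_f = (65.9·92.64 + 2838.7·(-6.548)) / (65.9 + 2838.7)
    = -12482 / 2904.6 ≈ -4.30 °C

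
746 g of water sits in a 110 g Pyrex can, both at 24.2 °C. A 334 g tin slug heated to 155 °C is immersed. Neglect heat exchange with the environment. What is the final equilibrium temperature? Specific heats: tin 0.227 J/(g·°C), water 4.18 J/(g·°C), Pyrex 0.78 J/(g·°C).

T_f ≈ 27.2 °C

Setting the total heat transfer to zero:
334×0.227×(T − 155) + 746×4.18×(T − 24.2) + 110×0.78×(T − 24.2) = 0
75.82(T − 155) + 3118.3(T − 24.2) + 85.8(T − 24.2) = 0
(75.82 + 3118.3 + 85.8) T = 75.82×155 + 3118.3×24.2 + 85.8×24.2
T ≈ 27.22 °C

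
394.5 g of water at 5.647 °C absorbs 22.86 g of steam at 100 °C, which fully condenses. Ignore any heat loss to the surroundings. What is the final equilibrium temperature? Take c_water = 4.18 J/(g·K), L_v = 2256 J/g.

Energy balance with sensible and latent terms:
condense steam: −22.86×2256 = −51572; condensed water 100 °C→T: 95.55(T − 100); original water: 1649(T − 5.647)
1744.6 T = 51572 + 9555.5 + 9312 = 70440
T ≈ 40.38 °C (< 100 °C, so full condensation is consistent).

T_f ≈ 40.4 °C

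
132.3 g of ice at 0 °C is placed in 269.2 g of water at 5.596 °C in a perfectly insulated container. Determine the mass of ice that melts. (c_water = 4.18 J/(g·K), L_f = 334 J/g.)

Water can give up m c ΔT = 269.2×4.18×5.596 = 6296.9 J before reaching 0 °C.
Fully melting the ice requires m_ice L_f = 132.3×334 = 44188 J.
That's not enough to melt it all — equilibrium is at 0 °C with ice remaining.
m_melt = 6296.9 / L_f = 18.85 g.

m_melted ≈ 18.9 g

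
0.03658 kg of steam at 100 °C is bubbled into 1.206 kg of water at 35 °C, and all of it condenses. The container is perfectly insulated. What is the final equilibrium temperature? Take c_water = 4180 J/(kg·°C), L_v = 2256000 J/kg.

T_f ≈ 52.8 °C

Heat gained plus heat lost sum to zero:
steam→water at 100 °C releases m L_v = 0.03658×2256000 = 82524; condensate cools 100→T: 0.03658×4180×(T − 100) = 152.9(T − 100); original water: 5041.1(T − 35)
5194 T = 82524 + 15290 + 176438 = 274253
T ≈ 52.80 °C — below 100 °C, confirming all the steam condensed.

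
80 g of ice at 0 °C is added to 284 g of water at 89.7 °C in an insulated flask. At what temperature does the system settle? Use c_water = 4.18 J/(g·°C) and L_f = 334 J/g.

Net heat exchanged in the isolated system is zero:
melt ice: 80×334 = 26720
  meltwater 0→T: 80×4.18×T = 334.4 T
  water: 1187.1(T − 89.7)
1521.5 T = 106485 − 26720 = 79765
T ≈ 52.42 °C. Since T > 0 °C, the all-ice-melts assumption holds.

T_f ≈ 52.4 °C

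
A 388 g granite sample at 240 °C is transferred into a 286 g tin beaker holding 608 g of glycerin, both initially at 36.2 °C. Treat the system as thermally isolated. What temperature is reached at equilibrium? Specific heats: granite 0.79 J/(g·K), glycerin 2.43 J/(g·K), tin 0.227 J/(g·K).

T_f ≈ 70.0 °C

Taking heat into each body as positive, Σ m c ΔT = 0:
388·0.79·(T − 240) + 608·2.43·(T − 36.2) + 286·0.227·(T − 36.2) = 0
306.52(T − 240) + 1477.4(T − 36.2) + 64.92(T − 36.2) = 0
(306.52 + 1477.4 + 64.92) T = 306.52·240 + 1477.4·36.2 + 64.92·36.2
T = 129398 / 1848.9 = 70 °C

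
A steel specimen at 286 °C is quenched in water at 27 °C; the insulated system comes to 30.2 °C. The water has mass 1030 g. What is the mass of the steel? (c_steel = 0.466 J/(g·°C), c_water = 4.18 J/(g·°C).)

m ≈ 116 g

Net heat exchanged in the isolated system is zero:
m×0.466×(30.2 − 286) + 1030×4.18×(30.2 − 27) = 0
-119.2 m = -13777
m = -13777/-119.2 ≈ 115.6 g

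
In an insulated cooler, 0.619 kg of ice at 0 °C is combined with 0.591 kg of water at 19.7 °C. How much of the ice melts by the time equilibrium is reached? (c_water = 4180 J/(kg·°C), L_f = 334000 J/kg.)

m_melted ≈ 0.146 kg

Cooling the water to 0 °C releases 0.591·4180·19.7 = 48666 J.
Melting all 0.619 kg of ice would need 0.619·334000 = 206746 J.
Since 48666 < 206746 J, not all the ice melts; equilibrium is at 0 °C.
m_melted·334000 = 48666  ⇒  m_melted ≈ 0.1457 kg.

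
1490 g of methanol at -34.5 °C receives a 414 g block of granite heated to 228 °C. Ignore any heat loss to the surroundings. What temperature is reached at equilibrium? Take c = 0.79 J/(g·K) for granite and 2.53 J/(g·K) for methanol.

T_f ≈ -13.5 °C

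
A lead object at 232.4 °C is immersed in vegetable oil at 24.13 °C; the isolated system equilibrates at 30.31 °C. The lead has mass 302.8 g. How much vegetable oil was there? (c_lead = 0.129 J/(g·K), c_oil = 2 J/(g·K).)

|Q_lead| = |Q_oil|:
302.8·0.129·(232.4 − 30.31) = m·2·(30.31 − 24.13)
12.36 m = 7893.9  ⇒  m ≈ 638.7 g

m ≈ 639 g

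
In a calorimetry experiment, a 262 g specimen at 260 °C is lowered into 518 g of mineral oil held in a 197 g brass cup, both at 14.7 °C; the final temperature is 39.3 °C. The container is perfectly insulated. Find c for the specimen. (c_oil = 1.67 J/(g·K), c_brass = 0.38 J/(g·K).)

c ≈ 0.4 J/(g·K)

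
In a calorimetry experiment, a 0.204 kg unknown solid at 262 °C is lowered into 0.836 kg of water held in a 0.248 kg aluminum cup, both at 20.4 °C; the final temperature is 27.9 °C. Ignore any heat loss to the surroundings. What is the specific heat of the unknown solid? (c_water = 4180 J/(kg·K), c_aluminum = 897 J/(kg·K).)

c ≈ 584 J/(kg·K)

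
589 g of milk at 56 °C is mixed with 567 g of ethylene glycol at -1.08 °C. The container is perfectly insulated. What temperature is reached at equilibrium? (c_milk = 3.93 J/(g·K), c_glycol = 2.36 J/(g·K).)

T_f ≈ 35.1 °C

Conservation of energy gives ΣQ = 0:
589*3.93*(T − 56) + 567*2.36*(T − (-1.08)) = 0
2314.8(T − 56) + 1338.1(T − (-1.08)) = 0
3652.9 T = 128182
T = 128182 / 3652.9 = 35.1 °C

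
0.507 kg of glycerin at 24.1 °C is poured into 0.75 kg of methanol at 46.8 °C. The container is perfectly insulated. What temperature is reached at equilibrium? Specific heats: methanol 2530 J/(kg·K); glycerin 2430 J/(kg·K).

T_f ≈ 37.9 °C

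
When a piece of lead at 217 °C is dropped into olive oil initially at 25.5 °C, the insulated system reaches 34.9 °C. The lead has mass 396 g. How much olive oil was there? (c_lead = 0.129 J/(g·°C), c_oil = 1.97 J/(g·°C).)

Setting the total heat transfer to zero:
396·0.129·(34.9 − 217) + m·1.97·(34.9 − 25.5) = 0
18.52 m = 9302.4
m = 9302.4/18.52 ≈ 502.3 g

m ≈ 502 g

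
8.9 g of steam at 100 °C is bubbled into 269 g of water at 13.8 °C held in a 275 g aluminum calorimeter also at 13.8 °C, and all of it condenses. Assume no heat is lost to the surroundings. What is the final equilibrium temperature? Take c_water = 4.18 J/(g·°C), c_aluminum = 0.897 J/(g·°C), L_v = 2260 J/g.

T_f ≈ 30.4 °C

Taking heat into each body as positive, Σ m c ΔT = 0:
latent heat released on condensation: 8.9×2260 = 20114; condensate cools 100→T: 8.9×4.18×(T − 100) = 37.2(T − 100); water warms: 269×4.18×(T − 13.8) = 1124.4(T − 13.8); cup: 246.68(T − 13.8)
1408.3 T = 20114 + 3720.2 + 18921 = 42755
T ≈ 30.36 °C, under the boiling point, so the assumption holds.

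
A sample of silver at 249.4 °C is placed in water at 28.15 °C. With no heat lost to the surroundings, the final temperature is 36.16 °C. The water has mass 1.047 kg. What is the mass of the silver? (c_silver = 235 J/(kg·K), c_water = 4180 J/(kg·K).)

m ≈ 0.7 kg

Let T be the final temperature. ΣQ_i = 0:
m·235·(36.16 − 249.4) + 1.047·4180·(36.16 − 28.15) = 0
-50111 m = -35055
m = -35055/-50111 ≈ 0.6996 kg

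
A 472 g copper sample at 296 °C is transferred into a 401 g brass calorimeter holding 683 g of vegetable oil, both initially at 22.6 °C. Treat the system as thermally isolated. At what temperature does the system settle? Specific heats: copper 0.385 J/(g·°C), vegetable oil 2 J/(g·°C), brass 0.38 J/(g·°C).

T_f ≈ 51.8 °C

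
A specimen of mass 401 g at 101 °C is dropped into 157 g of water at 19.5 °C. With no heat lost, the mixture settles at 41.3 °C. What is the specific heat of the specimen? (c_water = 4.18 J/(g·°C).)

Let T be the final temperature. ΣQ_i = 0:
401×c×(41.3 − 101) + 157×4.18×(41.3 − 19.5) = 0
-23940 c = -14306
c = -14306/-23940 ≈ 0.5976 J/(g·°C)

c ≈ 0.598 J/(g·°C)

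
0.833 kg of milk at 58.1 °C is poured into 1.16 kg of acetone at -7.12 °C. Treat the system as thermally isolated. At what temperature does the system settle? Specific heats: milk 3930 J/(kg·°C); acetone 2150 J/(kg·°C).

T_f ≈ 29.9 °C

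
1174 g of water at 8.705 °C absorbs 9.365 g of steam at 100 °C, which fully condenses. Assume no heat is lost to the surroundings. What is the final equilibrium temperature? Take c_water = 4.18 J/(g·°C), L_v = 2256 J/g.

T_f ≈ 13.7 °C

Sum of m c ΔT and latent-heat terms is zero:
steam→water at 100 °C releases m L_v = 9.365×2256 = 21127
  condensate cools 100→T: 9.365×4.18×(T − 100) = 39.15(T − 100)
  original water: 4907.3(T − 8.705)
4946.5 T = 21127 + 3914.6 + 42718 = 67760
T ≈ 13.70 °C (< 100 °C, so full condensation is consistent).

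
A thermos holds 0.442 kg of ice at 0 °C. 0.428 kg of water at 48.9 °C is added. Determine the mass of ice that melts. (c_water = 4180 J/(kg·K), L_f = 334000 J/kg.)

m_melted ≈ 0.262 kg

Heat available from the water dropping to 0 °C: 0.428×4180×48.9 = 87484 J.
To melt every bit of ice: 0.442×334000 = 147628 J.
Since 87484 < 147628 J, not all the ice melts; equilibrium is at 0 °C.
m_melted×334000 = 87484  ⇒  m_melted ≈ 0.2619 kg.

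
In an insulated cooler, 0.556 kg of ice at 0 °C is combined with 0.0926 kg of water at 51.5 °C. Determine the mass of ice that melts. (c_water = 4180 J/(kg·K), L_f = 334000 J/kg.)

m_melted ≈ 0.0597 kg

Cooling the water to 0 °C releases 0.0926·4180·51.5 = 19934 J.
To melt every bit of ice: 0.556·334000 = 185704 J.
That's not enough to melt it all — equilibrium is at 0 °C with ice remaining.
m_melt = 19934 / L_f = 0.05968 kg.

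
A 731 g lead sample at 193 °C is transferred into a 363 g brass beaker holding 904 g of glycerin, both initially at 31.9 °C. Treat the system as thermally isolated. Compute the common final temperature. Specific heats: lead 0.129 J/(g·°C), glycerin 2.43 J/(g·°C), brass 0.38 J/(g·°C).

T_f is the heat-capacity-weighted average of the initial temperatures:
T_f = (94.3×193 + 2196.7×31.9 + 137.94×31.9) / (94.3 + 2196.7 + 137.94)
    = 92675 / 2429 ≈ 38.15 °C

T_f ≈ 38.2 °C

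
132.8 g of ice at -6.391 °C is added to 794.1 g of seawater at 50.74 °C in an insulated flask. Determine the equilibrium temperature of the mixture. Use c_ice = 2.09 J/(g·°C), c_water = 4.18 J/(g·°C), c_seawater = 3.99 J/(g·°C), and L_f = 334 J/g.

T_f ≈ 30.8 °C

Taking heat into each body as positive, Σ m c ΔT = 0:
warm ice to 0 °C: 132.8·2.09·(0 − (-6.391)) = 1773.8; melt ice: 132.8·334 = 44355; meltwater 0→T: 132.8·4.18·T = 555.1 T; seawater cools: 794.1·3.99·(T − 50.74) = 3168.5(T − 50.74)
3723.6 T = 160768 − 46129 = 114639
T ≈ 30.79 °C (positive, so assuming full melt was valid).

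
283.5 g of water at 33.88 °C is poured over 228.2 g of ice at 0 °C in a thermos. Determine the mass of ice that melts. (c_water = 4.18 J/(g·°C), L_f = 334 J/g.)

Cooling the water to 0 °C releases 283.5·4.18·33.88 = 40149 J.
Fully melting the ice requires m_ice L_f = 228.2·334 = 76219 J.
That's not enough to melt it all — equilibrium is at 0 °C with ice remaining.
m_melt = 40149 / L_f = 120.2 g.

m_melted ≈ 120 g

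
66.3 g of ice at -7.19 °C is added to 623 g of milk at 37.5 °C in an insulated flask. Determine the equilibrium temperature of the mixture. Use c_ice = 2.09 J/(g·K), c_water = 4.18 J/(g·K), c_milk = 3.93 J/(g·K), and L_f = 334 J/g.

Energy balance with sensible and latent terms:
warm ice to 0 °C: 66.3×2.09×(0 − (-7.19)) = 996.3
  latent heat to melt: 66.3×334 = 22144
  meltwater 0→T: 66.3×4.18×T = 277.13 T
  milk: 2448.4(T − 37.5)
2725.5 T = 91815 − 23140 = 68674
T ≈ 25.20 °C. Since T > 0 °C, the all-ice-melts assumption holds.

T_f ≈ 25.2 °C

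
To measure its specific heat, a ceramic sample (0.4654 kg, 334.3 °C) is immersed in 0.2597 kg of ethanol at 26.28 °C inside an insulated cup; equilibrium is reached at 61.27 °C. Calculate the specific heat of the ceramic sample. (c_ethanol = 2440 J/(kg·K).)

Net heat exchanged in the isolated system is zero:
0.4654·c·(61.27 − 334.3) + 0.2597·2440·(61.27 − 26.28) = 0
-127.07 c = -22172
c = -22172/-127.07 ≈ 174.5 J/(kg·K)

c ≈ 174 J/(kg·K)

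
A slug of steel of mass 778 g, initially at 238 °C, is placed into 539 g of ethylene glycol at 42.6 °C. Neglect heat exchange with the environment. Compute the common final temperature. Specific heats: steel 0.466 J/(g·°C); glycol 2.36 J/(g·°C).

T_f ≈ 85.9 °C

T_f = Σ m_i c_i T_i / Σ m_i c_i:
T_f = (362.55·238 + 1272·42.6) / (362.55 + 1272)
    = 140475 / 1634.6 ≈ 85.94 °C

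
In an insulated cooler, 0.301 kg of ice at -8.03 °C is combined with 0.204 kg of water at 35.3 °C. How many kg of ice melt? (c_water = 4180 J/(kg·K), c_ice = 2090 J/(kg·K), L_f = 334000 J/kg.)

Cooling the water to 0 °C releases 0.204·4180·35.3 = 30101 J.
Of that, 0.301·2090·8.03 = 5051.6 J goes to bring the ice to 0 °C, leaving 25049 J.
Melting all 0.301 kg of ice would need 0.301·334000 = 100534 J.
That's not enough to melt it all — equilibrium is at 0 °C with ice remaining.
m_melt = 25049 / L_f = 0.075 kg.

m_melted ≈ 0.075 kg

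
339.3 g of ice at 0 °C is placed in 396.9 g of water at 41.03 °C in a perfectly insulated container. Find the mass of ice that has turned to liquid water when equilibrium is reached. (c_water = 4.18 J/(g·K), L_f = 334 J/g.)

m_melted ≈ 204 g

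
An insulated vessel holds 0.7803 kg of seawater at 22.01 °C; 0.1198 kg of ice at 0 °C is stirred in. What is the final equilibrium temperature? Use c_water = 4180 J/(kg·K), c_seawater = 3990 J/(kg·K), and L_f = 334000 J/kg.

T_f ≈ 7.9 °C

Heat gained plus heat lost sum to zero:
fusion: m_ice L_f = 0.1198·334000 = 40013
  warm the meltwater: 500.76 T
  seawater: 3113.4(T − 22.01)
3614.2 T = 68526 − 40013 = 28513
T ≈ 7.89 °C — above 0 °C, consistent with complete melting.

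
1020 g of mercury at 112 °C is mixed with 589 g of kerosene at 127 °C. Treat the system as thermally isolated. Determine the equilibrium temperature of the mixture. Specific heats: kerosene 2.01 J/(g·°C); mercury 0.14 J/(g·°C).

T_f ≈ 125.4 °C

Heat lost by the kerosene equals heat gained by the mercury:
589·2.01·(127 − T) = 1020·0.14·(T − 112)
1183.9(127 − T) = 142.8(T − 112)
1326.7 T = 166348  ⇒  T ≈ 125.39 °C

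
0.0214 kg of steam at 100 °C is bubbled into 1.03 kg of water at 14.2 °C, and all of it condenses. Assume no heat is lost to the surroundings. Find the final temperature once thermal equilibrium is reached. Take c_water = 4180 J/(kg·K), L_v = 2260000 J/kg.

T_f ≈ 27.0 °C

Setting the total heat transfer to zero:
condense steam: −0.0214×2260000 = −48364
  condensed water 100 °C→T: 89.45(T − 100)
  water warms: 1.03×4180×(T − 14.2) = 4305.4(T − 14.2)
4394.9 T = 48364 + 8945.2 + 61137 = 118446
T ≈ 26.95 °C, under the boiling point, so the assumption holds.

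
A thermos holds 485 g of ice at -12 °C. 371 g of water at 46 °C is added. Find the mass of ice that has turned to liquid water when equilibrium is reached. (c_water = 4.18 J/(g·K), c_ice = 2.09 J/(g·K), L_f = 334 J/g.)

Cooling the water to 0 °C releases 371×4.18×46 = 71336 J.
Warming the ice to 0 °C takes 485×2.09×12 = 12164 J, leaving 59172 J for melting.
To melt every bit of ice: 485×334 = 161990 J.
Since 59172 < 161990 J, not all the ice melts; equilibrium is at 0 °C.
m_melted×334 = 59172  ⇒  m_melted ≈ 177.2 g.

m_melted ≈ 177 g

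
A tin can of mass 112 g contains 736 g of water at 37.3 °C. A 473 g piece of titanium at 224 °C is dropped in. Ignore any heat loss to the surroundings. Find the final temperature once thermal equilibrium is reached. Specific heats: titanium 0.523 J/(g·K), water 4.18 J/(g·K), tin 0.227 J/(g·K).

Conservation of energy gives ΣQ = 0:
473×0.523×(T − 224) + 736×4.18×(T − 37.3) + 112×0.227×(T − 37.3) = 0
3349.3 T = 171114
T ≈ 51.09 °C

T_f ≈ 51.1 °C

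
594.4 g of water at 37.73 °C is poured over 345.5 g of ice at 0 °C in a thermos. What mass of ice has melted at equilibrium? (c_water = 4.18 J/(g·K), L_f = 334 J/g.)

m_melted ≈ 281 g

Cooling the water to 0 °C releases 594.4×4.18×37.73 = 93744 J.
Fully melting the ice requires m_ice L_f = 345.5×334 = 115397 J.
That's not enough to melt it all — equilibrium is at 0 °C with ice remaining.
m_melted×334 = 93744  ⇒  m_melted ≈ 280.7 g.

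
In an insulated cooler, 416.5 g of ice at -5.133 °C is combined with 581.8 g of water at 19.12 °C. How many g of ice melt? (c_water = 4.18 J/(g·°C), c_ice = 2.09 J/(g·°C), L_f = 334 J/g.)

Water can give up m c ΔT = 581.8·4.18·19.12 = 46498 J before reaching 0 °C.
Of that, 416.5·2.09·5.133 = 4468.2 J goes to bring the ice to 0 °C, leaving 42030 J.
Melting all 416.5 g of ice would need 416.5·334 = 139111 J.
42030 J < 139111 J, so only part of the ice melts and the system sits at 0 °C.
m_melt = 42030 / L_f = 125.8 g.

m_melted ≈ 126 g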